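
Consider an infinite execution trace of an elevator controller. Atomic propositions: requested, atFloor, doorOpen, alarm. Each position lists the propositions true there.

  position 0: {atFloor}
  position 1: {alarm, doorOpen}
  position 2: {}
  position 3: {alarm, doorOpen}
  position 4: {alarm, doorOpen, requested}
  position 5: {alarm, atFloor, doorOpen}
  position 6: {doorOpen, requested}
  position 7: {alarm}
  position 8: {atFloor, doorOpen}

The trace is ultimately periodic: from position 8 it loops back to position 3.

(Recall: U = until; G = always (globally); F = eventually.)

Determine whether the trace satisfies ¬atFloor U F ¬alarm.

Walking from position 0: F ¬alarm first holds at position 0, and ¬atFloor holds at every earlier position along the way, so ¬atFloor U F ¬alarm holds.

Holds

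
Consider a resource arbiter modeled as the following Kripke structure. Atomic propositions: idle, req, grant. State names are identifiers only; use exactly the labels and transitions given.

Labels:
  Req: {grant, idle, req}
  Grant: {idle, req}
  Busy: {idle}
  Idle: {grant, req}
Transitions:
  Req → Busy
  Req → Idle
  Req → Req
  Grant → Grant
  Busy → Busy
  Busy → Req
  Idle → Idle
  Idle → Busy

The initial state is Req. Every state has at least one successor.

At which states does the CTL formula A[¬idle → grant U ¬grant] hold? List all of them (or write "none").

States satisfying ¬idle → grant: {Req, Grant, Busy, Idle}.
States satisfying ¬grant: {Grant, Busy}.
States satisfying A[¬idle → grant U ¬grant]: {Grant, Busy}.

{Grant, Busy}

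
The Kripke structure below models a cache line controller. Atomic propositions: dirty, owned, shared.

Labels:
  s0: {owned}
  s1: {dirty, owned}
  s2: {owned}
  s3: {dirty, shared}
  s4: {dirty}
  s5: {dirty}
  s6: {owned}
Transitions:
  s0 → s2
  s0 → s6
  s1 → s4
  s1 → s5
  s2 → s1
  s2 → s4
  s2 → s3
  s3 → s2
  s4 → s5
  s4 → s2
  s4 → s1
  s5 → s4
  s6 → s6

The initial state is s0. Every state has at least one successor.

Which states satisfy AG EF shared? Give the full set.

States satisfying EF shared: {s0, s1, s2, s3, s4, s5}.
States satisfying AG EF shared: {s1, s2, s3, s4, s5}.

{s1, s2, s3, s4, s5}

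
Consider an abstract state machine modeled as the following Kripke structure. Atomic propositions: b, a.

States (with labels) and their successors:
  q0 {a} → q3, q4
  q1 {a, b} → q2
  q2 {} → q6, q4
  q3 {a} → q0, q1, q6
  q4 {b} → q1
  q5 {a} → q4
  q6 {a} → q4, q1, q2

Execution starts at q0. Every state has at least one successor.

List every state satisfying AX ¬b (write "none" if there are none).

States satisfying ¬b: {q0, q2, q3, q5, q6}.
States satisfying AX ¬b: {q1}.

{q1}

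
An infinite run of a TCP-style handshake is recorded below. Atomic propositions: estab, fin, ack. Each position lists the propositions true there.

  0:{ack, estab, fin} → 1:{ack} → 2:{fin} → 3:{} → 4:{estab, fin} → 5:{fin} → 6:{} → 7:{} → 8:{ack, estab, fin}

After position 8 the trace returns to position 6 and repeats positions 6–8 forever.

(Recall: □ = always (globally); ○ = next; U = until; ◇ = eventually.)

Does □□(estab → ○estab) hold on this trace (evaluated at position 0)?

No

□(estab → ○estab) must hold at every position from 0 onward. It fails at position 0, so □□(estab → ○estab) is false.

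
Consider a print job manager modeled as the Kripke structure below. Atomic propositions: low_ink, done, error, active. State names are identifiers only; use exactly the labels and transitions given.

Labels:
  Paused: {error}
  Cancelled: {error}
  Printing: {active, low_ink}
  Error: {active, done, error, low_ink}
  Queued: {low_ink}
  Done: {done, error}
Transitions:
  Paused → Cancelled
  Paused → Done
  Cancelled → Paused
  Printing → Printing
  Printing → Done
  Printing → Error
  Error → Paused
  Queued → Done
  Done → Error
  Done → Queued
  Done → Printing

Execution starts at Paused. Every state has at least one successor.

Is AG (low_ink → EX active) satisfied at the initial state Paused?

No

States satisfying low_ink → EX active: {Paused, Cancelled, Printing, Done}.
States satisfying AG (low_ink → EX active): ∅.
Error is reachable from Paused and violates low_ink → EX active, so AG fails at Paused.
Paused ∉ Sat(AG (low_ink → EX active)).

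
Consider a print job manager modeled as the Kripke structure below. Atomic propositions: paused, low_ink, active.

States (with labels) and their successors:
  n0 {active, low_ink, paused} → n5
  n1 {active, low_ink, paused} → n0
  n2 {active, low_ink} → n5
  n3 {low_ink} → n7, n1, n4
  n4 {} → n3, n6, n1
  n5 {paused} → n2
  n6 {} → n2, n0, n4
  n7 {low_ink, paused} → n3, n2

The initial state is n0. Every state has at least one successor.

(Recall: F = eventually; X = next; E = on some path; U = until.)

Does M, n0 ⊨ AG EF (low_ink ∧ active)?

Satisfied

States satisfying EF (low_ink ∧ active): {n0, n1, n2, n3, n4, n5, n6, n7}.
States satisfying AG EF (low_ink ∧ active): {n0, n1, n2, n3, n4, n5, n6, n7}.
Every state reachable from n0 satisfies EF (low_ink ∧ active).
n0 ∈ Sat(AG EF (low_ink ∧ active)).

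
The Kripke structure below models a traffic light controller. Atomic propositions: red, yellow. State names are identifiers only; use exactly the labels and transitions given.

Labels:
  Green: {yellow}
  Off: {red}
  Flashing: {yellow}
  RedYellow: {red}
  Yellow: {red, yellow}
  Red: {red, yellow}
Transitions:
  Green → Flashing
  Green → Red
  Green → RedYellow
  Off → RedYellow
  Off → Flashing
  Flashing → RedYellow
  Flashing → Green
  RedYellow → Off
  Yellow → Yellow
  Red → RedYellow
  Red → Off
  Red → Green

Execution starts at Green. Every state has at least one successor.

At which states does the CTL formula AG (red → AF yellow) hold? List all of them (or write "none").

States satisfying red → AF yellow: {Green, Flashing, Yellow, Red}.
States satisfying AG (red → AF yellow): {Yellow}.

{Yellow}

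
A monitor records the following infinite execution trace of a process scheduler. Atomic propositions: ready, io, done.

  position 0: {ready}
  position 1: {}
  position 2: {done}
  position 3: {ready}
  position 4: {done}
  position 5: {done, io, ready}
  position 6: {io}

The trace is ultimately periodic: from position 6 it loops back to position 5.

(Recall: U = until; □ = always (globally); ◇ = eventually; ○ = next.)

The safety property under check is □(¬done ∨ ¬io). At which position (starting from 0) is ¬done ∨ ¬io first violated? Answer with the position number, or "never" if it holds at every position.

5

Check ¬done ∨ ¬io at each position in order: 0 ✓, 1 ✓, 2 ✓, 3 ✓, 4 ✓.
At position 5 the labels are {done, io, ready}, so ¬done ∨ ¬io is false there. This is the first violation.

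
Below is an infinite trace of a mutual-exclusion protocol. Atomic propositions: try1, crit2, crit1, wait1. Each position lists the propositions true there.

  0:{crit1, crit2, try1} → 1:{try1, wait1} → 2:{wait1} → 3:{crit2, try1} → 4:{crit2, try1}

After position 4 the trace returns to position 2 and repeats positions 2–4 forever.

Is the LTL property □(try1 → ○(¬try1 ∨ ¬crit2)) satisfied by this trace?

try1 → ○(¬try1 ∨ ¬crit2) must hold at every position from 0 onward. It fails at position 3, so □(try1 → ○(¬try1 ∨ ¬crit2)) is false.
Positions where try1 holds: 0, 1, 3, 4.
Check ○(¬try1 ∨ ¬crit2) at each: 0→ok, 1→ok, 3→fails, 4→ok.

No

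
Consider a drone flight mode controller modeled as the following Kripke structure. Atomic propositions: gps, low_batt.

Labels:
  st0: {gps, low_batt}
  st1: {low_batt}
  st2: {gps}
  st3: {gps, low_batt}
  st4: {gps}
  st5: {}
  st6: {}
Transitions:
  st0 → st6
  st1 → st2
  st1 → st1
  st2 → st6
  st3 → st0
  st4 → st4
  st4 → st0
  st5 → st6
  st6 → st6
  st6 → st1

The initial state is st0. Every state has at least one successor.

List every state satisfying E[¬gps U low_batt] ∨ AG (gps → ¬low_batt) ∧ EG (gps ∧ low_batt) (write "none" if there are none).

States satisfying ¬gps: {st1, st5, st6}.
States satisfying low_batt: {st0, st1, st3}.
States satisfying E[¬gps U low_batt]: {st0, st1, st3, st5, st6}.
States satisfying gps → ¬low_batt: {st1, st2, st4, st5, st6}.
States satisfying AG (gps → ¬low_batt): {st1, st2, st5, st6}.
States satisfying gps ∧ low_batt: {st0, st3}.
States satisfying EG (gps ∧ low_batt): ∅.
States satisfying AG (gps → ¬low_batt) ∧ EG (gps ∧ low_batt): ∅.
States satisfying E[¬gps U low_batt] ∨ AG (gps → ¬low_batt) ∧ EG (gps ∧ low_batt): {st0, st1, st3, st5, st6}.

{st0, st1, st3, st5, st6}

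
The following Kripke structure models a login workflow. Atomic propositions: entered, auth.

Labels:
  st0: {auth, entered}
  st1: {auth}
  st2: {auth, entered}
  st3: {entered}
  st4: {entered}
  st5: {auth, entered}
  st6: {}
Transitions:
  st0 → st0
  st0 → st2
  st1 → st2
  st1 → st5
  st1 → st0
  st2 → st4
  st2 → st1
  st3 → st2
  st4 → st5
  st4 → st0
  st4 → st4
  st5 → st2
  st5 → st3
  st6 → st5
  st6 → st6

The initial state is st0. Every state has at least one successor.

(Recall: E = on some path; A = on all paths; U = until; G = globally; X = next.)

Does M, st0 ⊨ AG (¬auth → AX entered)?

States satisfying ¬auth → AX entered: {st0, st1, st2, st3, st4, st5}.
States satisfying AG (¬auth → AX entered): {st0, st1, st2, st3, st4, st5}.
Every state reachable from st0 satisfies ¬auth → AX entered.
st0 ∈ Sat(AG (¬auth → AX entered)).

Yes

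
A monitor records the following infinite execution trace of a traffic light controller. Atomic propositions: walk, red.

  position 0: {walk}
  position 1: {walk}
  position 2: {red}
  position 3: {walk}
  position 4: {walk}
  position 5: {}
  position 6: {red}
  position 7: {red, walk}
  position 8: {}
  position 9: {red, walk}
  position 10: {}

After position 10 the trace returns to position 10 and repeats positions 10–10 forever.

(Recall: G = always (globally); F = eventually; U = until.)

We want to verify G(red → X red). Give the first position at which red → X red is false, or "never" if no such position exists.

2

Check red → X red at each position in order: 0 ✓, 1 ✓.
At position 2 the labels are {red} and the next position 3 has {walk}, so red → X red is false there. This is the first violation.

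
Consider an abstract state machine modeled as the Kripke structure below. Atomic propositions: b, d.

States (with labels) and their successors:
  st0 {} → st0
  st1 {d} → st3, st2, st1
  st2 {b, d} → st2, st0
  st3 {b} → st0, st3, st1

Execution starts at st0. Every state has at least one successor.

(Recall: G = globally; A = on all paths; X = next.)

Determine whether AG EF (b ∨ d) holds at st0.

States satisfying EF (b ∨ d): {st1, st2, st3}.
States satisfying AG EF (b ∨ d): ∅.
st0 is reachable from st0 and violates EF (b ∨ d), so AG fails at st0.
st0 ∉ Sat(AG EF (b ∨ d)).

Does not hold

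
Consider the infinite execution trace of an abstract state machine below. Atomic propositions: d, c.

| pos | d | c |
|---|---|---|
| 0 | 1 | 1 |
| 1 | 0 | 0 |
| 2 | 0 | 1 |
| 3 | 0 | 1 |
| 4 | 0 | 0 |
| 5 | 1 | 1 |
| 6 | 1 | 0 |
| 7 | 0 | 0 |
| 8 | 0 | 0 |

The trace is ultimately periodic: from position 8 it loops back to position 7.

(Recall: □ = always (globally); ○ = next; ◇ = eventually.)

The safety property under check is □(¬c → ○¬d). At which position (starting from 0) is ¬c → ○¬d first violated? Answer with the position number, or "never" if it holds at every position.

4

Check ¬c → ○¬d at each position in order: 0 ✓, 1 ✓, 2 ✓, 3 ✓.
At position 4 the labels are {} and the next position 5 has {c, d}, so ¬c → ○¬d is false there. This is the first violation.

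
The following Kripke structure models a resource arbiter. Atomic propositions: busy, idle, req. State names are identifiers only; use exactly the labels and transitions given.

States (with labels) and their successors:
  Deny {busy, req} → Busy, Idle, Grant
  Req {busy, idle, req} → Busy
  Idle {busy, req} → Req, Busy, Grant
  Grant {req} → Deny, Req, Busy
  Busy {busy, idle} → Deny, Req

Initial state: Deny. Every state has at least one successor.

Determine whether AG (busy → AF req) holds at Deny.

States satisfying busy → AF req: {Deny, Req, Idle, Grant, Busy}.
States satisfying AG (busy → AF req): {Deny, Req, Idle, Grant, Busy}.
Every state reachable from Deny satisfies busy → AF req.
Deny ∈ Sat(AG (busy → AF req)).

Satisfied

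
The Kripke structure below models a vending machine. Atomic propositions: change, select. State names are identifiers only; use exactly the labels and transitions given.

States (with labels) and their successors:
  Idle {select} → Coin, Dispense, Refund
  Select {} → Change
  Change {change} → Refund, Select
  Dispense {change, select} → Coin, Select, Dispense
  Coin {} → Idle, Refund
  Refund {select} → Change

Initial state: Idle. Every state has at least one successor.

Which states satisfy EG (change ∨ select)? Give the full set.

States satisfying change ∨ select: {Idle, Change, Dispense, Refund}.
States satisfying EG (change ∨ select): {Idle, Change, Dispense, Refund}.

{Idle, Change, Dispense, Refund}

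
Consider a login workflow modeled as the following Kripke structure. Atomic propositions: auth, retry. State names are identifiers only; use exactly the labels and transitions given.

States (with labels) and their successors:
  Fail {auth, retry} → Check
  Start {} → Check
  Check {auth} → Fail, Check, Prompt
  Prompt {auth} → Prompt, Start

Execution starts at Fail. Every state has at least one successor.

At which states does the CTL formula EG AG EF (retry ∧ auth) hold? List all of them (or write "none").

{Fail, Start, Check, Prompt}

States satisfying AG EF (retry ∧ auth): {Fail, Start, Check, Prompt}.
States satisfying EG AG EF (retry ∧ auth): {Fail, Start, Check, Prompt}.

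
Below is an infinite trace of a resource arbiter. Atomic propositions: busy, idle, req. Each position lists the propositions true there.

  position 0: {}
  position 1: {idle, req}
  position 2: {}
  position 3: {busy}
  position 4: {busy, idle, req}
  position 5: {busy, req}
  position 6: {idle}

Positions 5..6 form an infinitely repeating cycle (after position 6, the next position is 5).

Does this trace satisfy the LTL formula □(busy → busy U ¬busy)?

busy → busy U ¬busy holds at every position 0..6, and those are all positions ever visited, so □(busy → busy U ¬busy) holds.
Positions where busy holds: 3, 4, 5.
Check busy U ¬busy at each: 3→ok, 4→ok, 5→ok.

Yes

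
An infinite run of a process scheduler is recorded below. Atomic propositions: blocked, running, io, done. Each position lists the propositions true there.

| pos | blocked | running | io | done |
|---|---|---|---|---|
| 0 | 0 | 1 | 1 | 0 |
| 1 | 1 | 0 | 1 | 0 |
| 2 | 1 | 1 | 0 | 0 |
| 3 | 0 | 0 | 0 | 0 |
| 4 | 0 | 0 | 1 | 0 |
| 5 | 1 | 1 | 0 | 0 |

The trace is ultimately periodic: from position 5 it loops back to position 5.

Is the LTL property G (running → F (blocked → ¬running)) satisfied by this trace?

No

running → F (blocked → ¬running) must hold at every position from 0 onward. It fails at position 5, so G (running → F (blocked → ¬running)) is false.
Positions where running holds: 0, 2, 5.
Check F (blocked → ¬running) at each: 0→ok, 2→ok, 5→fails.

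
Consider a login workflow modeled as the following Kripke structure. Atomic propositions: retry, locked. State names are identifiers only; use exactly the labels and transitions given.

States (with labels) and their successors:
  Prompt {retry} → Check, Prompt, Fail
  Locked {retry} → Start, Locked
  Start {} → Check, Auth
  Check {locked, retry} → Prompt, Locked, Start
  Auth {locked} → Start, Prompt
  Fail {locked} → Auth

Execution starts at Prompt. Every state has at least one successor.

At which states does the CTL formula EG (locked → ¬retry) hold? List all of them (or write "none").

{Prompt, Locked, Start, Auth, Fail}

States satisfying locked → ¬retry: {Prompt, Locked, Start, Auth, Fail}.
States satisfying EG (locked → ¬retry): {Prompt, Locked, Start, Auth, Fail}.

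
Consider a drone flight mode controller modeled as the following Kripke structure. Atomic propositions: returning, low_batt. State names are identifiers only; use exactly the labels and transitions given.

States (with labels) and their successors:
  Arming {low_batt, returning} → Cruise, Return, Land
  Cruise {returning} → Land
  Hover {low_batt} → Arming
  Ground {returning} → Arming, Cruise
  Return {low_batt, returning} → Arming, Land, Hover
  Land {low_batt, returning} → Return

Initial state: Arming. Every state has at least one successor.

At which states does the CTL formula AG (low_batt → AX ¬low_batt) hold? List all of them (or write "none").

States satisfying low_batt → AX ¬low_batt: {Cruise, Ground}.
States satisfying AG (low_batt → AX ¬low_batt): ∅.

none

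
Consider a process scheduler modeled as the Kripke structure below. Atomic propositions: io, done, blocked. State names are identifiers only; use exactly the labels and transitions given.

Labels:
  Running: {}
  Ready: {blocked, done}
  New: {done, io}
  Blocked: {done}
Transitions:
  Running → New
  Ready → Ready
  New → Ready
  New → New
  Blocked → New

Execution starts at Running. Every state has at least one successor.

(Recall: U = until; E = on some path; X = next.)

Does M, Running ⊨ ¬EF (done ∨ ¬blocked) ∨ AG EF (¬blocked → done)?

States satisfying done ∨ ¬blocked: {Running, Ready, New, Blocked}.
States satisfying EF (done ∨ ¬blocked): {Running, Ready, New, Blocked}.
States satisfying ¬EF (done ∨ ¬blocked): ∅.
States satisfying EF (¬blocked → done): {Running, Ready, New, Blocked}.
States satisfying AG EF (¬blocked → done): {Running, Ready, New, Blocked}.
States satisfying ¬EF (done ∨ ¬blocked) ∨ AG EF (¬blocked → done): {Running, Ready, New, Blocked}.
Running ∈ Sat(¬EF (done ∨ ¬blocked) ∨ AG EF (¬blocked → done)).

Holds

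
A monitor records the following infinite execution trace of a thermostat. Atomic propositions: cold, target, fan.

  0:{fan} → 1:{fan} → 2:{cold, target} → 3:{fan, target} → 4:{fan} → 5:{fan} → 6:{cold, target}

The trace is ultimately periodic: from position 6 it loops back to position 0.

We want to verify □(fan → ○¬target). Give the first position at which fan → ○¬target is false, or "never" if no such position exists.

1

Check fan → ○¬target at each position in order: 0 ✓.
At position 1 the labels are {fan} and the next position 2 has {cold, target}, so fan → ○¬target is false there. This is the first violation.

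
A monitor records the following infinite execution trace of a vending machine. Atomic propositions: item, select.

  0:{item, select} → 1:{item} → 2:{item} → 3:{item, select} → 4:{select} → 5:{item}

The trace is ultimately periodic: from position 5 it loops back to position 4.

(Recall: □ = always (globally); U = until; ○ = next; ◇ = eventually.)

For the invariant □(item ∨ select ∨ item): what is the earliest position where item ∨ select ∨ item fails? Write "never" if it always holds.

item ∨ select ∨ item holds at every position 0..5, and those are all the positions the trace ever visits, so the invariant □(item ∨ select ∨ item) is never violated.

never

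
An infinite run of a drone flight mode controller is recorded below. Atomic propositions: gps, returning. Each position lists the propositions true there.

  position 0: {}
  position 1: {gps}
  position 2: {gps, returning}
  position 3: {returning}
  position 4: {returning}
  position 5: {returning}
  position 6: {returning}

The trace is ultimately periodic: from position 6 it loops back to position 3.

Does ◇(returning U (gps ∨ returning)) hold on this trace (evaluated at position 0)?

Satisfied

returning U (gps ∨ returning) holds at position 1, which is reachable from 0, so ◇(returning U (gps ∨ returning)) holds.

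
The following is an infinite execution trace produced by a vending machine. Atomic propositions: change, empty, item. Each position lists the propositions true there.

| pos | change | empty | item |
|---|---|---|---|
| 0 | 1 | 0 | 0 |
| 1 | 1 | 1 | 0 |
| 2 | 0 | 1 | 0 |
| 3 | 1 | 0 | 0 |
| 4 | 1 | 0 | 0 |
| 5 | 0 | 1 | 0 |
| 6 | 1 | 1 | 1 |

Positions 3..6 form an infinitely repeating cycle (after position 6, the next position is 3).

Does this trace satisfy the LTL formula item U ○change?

Yes

Walking from position 0: ○change first holds at position 0, and item holds at every earlier position along the way, so item U ○change holds.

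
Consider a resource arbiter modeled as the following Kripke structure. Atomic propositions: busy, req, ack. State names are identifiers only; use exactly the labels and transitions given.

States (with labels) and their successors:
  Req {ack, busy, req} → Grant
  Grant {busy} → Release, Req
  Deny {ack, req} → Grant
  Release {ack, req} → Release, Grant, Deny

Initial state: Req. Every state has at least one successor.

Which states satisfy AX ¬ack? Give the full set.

States satisfying ¬ack: {Grant}.
States satisfying AX ¬ack: {Req, Deny}.

{Req, Deny}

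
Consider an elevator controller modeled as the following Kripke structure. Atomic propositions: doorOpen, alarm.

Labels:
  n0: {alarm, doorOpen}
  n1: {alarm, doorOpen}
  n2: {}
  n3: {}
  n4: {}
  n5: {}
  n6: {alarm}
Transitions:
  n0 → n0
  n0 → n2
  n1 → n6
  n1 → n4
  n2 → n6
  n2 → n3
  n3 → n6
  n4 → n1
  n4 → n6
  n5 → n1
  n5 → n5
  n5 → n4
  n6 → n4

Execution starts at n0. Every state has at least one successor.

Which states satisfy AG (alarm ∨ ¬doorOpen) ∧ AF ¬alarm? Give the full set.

States satisfying alarm ∨ ¬doorOpen: {n0, n1, n2, n3, n4, n5, n6}.
States satisfying AG (alarm ∨ ¬doorOpen): {n0, n1, n2, n3, n4, n5, n6}.
States satisfying ¬alarm: {n2, n3, n4, n5}.
States satisfying AF ¬alarm: {n1, n2, n3, n4, n5, n6}.
States satisfying AG (alarm ∨ ¬doorOpen) ∧ AF ¬alarm: {n1, n2, n3, n4, n5, n6}.

{n1, n2, n3, n4, n5, n6}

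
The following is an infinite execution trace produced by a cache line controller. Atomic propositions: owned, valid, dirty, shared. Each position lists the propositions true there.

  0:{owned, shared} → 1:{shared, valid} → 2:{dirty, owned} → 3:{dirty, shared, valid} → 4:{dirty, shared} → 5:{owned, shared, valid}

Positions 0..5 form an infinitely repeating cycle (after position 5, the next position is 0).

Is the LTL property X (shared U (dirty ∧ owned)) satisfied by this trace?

The position after 0 is 1; shared U (dirty ∧ owned) is true there.

Holds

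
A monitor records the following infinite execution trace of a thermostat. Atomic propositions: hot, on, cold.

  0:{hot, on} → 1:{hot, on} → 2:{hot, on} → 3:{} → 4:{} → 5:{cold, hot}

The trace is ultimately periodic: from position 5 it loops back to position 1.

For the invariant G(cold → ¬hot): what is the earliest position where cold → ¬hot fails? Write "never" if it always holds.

Check cold → ¬hot at each position in order: 0 ✓, 1 ✓, 2 ✓, 3 ✓, 4 ✓.
At position 5 the labels are {cold, hot}, so cold → ¬hot is false there. This is the first violation.

5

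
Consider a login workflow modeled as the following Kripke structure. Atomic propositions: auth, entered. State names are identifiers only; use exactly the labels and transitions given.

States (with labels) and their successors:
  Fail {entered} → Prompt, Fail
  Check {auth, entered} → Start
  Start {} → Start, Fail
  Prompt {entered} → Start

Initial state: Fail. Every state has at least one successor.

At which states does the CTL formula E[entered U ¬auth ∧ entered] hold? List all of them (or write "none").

States satisfying entered: {Fail, Check, Prompt}.
States satisfying ¬auth ∧ entered: {Fail, Prompt}.
States satisfying E[entered U ¬auth ∧ entered]: {Fail, Prompt}.

{Fail, Prompt}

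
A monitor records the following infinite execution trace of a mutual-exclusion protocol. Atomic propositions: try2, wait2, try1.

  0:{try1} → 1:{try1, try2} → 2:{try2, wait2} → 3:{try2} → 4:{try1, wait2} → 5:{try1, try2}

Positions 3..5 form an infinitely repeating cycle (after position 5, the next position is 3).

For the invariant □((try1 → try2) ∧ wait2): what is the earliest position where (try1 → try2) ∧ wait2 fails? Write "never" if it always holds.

At position 0 the labels are {try1}, so (try1 → try2) ∧ wait2 is false there. This is the first violation.

0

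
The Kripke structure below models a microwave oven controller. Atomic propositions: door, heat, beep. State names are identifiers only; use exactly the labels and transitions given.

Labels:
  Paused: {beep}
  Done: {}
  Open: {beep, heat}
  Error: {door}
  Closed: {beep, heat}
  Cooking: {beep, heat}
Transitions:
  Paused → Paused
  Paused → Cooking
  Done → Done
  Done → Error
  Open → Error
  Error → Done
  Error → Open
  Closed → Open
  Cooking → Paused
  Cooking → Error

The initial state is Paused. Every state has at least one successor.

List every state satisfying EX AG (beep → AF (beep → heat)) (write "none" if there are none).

States satisfying AG (beep → AF (beep → heat)): {Done, Open, Error, Closed}.
States satisfying EX AG (beep → AF (beep → heat)): {Done, Open, Error, Closed, Cooking}.

{Done, Open, Error, Closed, Cooking}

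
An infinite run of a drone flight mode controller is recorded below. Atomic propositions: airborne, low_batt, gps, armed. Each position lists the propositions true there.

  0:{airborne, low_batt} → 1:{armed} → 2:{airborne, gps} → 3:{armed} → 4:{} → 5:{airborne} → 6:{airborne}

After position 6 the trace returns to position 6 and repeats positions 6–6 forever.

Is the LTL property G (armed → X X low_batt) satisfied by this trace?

Does not hold

armed → X X low_batt must hold at every position from 0 onward. It fails at position 1, so G (armed → X X low_batt) is false.
Positions where armed holds: 1, 3.
Check X X low_batt at each: 1→fails, 3→fails.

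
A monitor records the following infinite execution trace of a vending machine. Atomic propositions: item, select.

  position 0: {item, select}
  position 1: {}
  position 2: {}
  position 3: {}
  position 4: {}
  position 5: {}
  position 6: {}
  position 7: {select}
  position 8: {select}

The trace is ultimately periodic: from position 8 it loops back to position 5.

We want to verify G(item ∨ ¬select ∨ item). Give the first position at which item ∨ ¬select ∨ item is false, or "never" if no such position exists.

Check item ∨ ¬select ∨ item at each position in order: 0 ✓, 1 ✓, 2 ✓, 3 ✓, 4 ✓, 5 ✓, 6 ✓.
At position 7 the labels are {select}, so item ∨ ¬select ∨ item is false there. This is the first violation.

7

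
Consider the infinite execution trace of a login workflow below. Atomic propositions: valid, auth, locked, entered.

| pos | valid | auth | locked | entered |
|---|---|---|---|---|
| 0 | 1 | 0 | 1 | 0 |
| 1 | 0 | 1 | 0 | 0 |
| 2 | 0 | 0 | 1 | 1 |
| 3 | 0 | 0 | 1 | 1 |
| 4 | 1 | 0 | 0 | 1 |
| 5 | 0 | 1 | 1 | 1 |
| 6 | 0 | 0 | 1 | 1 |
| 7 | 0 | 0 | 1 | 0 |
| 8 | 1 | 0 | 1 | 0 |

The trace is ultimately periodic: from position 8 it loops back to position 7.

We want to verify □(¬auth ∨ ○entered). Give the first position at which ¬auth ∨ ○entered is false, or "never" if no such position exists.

¬auth ∨ ○entered holds at every position 0..8, and those are all the positions the trace ever visits, so the invariant □(¬auth ∨ ○entered) is never violated.

never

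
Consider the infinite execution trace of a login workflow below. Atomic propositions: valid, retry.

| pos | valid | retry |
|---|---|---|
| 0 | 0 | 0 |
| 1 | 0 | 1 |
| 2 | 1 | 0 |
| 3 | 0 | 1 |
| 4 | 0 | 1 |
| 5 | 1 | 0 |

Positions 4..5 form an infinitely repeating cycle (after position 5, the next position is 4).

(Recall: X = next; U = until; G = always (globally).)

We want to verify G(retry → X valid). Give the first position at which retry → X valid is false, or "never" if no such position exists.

Check retry → X valid at each position in order: 0 ✓, 1 ✓, 2 ✓.
At position 3 the labels are {retry} and the next position 4 has {retry}, so retry → X valid is false there. This is the first violation.

3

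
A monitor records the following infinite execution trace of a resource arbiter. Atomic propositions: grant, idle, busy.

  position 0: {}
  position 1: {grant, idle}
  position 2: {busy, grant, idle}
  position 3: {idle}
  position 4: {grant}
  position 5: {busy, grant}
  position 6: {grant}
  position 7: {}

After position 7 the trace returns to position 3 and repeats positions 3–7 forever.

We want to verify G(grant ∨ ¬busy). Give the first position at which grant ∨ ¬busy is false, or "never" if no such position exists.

never

grant ∨ ¬busy holds at every position 0..7, and those are all the positions the trace ever visits, so the invariant G(grant ∨ ¬busy) is never violated.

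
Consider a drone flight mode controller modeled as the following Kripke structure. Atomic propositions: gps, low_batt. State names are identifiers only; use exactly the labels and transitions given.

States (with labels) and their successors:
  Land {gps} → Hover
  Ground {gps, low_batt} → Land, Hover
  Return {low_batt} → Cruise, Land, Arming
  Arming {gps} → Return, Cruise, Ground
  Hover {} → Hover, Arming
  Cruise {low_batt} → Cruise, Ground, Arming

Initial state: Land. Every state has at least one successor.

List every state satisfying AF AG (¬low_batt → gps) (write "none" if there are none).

none

States satisfying AG (¬low_batt → gps): ∅.
States satisfying AF AG (¬low_batt → gps): ∅.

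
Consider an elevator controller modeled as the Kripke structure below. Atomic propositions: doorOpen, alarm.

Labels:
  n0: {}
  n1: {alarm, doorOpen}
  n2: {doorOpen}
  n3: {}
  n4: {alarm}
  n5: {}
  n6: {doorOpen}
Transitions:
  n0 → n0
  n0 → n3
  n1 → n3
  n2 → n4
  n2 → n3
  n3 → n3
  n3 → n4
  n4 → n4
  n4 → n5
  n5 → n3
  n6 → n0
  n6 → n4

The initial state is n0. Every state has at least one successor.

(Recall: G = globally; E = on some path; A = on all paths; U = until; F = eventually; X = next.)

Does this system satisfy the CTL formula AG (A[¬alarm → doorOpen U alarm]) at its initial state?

States satisfying A[¬alarm → doorOpen U alarm]: {n1, n4}.
States satisfying AG (A[¬alarm → doorOpen U alarm]): ∅.
n0 is reachable from n0 and violates A[¬alarm → doorOpen U alarm], so AG fails at n0.
n0 ∉ Sat(AG (A[¬alarm → doorOpen U alarm])).

No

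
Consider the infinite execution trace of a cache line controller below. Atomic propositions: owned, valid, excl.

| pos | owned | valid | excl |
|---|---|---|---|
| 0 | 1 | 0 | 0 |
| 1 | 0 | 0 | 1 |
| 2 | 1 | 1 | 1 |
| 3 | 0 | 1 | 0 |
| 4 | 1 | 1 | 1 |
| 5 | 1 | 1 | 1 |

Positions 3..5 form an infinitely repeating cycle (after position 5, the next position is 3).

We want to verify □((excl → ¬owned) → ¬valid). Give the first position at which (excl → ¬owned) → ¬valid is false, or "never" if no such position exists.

Check (excl → ¬owned) → ¬valid at each position in order: 0 ✓, 1 ✓, 2 ✓.
At position 3 the labels are {valid}, so (excl → ¬owned) → ¬valid is false there. This is the first violation.

3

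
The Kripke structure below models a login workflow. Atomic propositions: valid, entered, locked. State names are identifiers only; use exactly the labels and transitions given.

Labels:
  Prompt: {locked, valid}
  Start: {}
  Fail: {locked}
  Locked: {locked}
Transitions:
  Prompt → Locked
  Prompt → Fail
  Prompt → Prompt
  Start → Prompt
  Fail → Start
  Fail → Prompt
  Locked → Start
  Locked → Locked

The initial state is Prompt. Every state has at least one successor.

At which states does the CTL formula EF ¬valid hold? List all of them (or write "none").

{Prompt, Start, Fail, Locked}

States satisfying ¬valid: {Start, Fail, Locked}.
States satisfying EF ¬valid: {Prompt, Start, Fail, Locked}.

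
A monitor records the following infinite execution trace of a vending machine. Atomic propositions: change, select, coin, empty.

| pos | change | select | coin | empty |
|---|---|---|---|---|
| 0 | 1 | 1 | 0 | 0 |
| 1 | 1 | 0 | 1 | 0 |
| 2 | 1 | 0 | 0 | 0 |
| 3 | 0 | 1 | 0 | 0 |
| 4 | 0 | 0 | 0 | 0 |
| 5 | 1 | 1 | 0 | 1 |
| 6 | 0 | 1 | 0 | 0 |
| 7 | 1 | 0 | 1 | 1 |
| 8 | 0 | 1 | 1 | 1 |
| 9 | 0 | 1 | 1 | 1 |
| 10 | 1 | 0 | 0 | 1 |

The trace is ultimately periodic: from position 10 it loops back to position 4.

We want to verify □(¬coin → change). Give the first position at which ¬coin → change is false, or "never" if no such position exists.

Check ¬coin → change at each position in order: 0 ✓, 1 ✓, 2 ✓.
At position 3 the labels are {select}, so ¬coin → change is false there. This is the first violation.

3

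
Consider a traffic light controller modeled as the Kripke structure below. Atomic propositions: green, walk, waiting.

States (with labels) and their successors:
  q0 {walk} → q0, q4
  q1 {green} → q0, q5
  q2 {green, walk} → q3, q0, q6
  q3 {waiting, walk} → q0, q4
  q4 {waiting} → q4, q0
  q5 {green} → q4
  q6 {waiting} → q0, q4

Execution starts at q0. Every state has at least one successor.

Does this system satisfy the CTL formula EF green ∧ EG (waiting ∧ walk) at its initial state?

Violated

States satisfying green: {q1, q2, q5}.
States satisfying EF green: {q1, q2, q5}.
States satisfying waiting ∧ walk: {q3}.
States satisfying EG (waiting ∧ walk): ∅.
States satisfying EF green ∧ EG (waiting ∧ walk): ∅.
q0 ∉ Sat(EF green ∧ EG (waiting ∧ walk)).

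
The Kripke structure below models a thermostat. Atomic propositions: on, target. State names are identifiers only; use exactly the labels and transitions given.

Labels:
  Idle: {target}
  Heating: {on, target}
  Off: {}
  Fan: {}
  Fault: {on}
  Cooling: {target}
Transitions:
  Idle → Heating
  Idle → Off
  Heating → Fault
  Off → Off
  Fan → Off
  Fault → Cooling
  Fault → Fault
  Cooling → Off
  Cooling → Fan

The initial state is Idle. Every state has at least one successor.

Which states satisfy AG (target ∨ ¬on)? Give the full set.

{Off, Fan, Cooling}

States satisfying target ∨ ¬on: {Idle, Heating, Off, Fan, Cooling}.
States satisfying AG (target ∨ ¬on): {Off, Fan, Cooling}.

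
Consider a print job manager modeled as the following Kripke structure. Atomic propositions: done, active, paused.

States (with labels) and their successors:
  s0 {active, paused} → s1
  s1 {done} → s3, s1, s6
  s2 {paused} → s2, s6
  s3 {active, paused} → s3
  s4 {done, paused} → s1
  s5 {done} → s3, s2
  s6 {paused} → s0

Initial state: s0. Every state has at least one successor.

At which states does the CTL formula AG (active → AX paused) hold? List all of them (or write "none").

{s3}

States satisfying active → AX paused: {s1, s2, s3, s4, s5, s6}.
States satisfying AG (active → AX paused): {s3}.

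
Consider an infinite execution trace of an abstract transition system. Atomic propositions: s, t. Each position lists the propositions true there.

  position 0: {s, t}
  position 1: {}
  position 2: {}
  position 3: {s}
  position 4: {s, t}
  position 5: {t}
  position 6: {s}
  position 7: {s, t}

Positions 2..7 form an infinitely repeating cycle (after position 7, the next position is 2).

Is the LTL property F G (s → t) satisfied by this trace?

Violated

G (s → t) is false at every position 0..7, so it never becomes true and F G (s → t) fails.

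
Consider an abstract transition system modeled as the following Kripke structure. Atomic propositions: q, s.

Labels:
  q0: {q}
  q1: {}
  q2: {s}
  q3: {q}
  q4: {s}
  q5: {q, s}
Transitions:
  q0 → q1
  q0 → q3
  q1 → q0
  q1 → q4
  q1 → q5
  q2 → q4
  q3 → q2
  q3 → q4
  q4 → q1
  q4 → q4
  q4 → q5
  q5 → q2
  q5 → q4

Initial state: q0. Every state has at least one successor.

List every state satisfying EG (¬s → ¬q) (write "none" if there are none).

{q1, q2, q4, q5}

States satisfying ¬s → ¬q: {q1, q2, q4, q5}.
States satisfying EG (¬s → ¬q): {q1, q2, q4, q5}.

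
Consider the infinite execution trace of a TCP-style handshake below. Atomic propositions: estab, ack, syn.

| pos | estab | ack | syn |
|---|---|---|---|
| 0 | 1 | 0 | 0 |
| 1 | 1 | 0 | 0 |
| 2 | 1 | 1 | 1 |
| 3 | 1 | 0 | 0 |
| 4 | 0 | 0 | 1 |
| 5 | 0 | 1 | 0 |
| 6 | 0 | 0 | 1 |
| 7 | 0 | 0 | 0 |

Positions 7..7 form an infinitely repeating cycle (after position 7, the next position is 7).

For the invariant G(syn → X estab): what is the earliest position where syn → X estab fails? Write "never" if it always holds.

4

Check syn → X estab at each position in order: 0 ✓, 1 ✓, 2 ✓, 3 ✓.
At position 4 the labels are {syn} and the next position 5 has {ack}, so syn → X estab is false there. This is the first violation.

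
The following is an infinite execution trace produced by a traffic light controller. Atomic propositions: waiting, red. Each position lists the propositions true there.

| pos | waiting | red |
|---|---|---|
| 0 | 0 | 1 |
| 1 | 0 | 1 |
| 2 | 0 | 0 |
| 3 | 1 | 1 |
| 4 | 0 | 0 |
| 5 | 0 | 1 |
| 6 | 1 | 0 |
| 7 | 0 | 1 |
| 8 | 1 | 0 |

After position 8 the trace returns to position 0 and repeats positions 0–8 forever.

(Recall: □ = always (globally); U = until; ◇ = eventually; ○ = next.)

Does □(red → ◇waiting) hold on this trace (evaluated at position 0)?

red → ◇waiting holds at every position 0..8, and those are all positions ever visited, so □(red → ◇waiting) holds.
Positions where red holds: 0, 1, 3, 5, 7.
Check ◇waiting at each: 0→ok, 1→ok, 3→ok, 5→ok, 7→ok.

Satisfied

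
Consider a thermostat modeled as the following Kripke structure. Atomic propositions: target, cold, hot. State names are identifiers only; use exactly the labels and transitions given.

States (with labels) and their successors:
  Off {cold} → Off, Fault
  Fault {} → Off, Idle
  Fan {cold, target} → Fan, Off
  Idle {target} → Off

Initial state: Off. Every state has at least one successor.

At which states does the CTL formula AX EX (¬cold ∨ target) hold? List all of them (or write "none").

States satisfying EX (¬cold ∨ target): {Off, Fault, Fan}.
States satisfying AX EX (¬cold ∨ target): {Off, Fan, Idle}.

{Off, Fan, Idle}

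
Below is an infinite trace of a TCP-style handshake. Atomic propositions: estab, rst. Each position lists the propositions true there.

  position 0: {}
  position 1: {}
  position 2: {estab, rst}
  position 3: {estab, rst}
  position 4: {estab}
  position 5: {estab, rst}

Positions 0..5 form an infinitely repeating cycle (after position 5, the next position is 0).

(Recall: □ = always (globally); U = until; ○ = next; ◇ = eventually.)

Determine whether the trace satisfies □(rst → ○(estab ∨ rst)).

rst → ○(estab ∨ rst) must hold at every position from 0 onward. It fails at position 5, so □(rst → ○(estab ∨ rst)) is false.
Positions where rst holds: 2, 3, 5.
Check ○(estab ∨ rst) at each: 2→ok, 3→ok, 5→fails.

Violated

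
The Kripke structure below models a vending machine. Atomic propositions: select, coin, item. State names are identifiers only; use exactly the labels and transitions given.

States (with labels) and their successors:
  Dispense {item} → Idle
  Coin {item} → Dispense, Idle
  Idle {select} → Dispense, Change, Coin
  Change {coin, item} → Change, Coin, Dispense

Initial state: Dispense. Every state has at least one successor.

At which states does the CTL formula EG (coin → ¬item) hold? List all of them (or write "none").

States satisfying coin → ¬item: {Dispense, Coin, Idle}.
States satisfying EG (coin → ¬item): {Dispense, Coin, Idle}.

{Dispense, Coin, Idle}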